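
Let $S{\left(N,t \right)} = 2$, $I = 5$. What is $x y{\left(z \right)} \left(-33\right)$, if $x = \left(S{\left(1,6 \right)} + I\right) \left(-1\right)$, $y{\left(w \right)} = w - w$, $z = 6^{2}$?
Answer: $0$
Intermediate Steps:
$z = 36$
$y{\left(w \right)} = 0$
$x = -7$ ($x = \left(2 + 5\right) \left(-1\right) = 7 \left(-1\right) = -7$)
$x y{\left(z \right)} \left(-33\right) = \left(-7\right) 0 \left(-33\right) = 0 \left(-33\right) = 0$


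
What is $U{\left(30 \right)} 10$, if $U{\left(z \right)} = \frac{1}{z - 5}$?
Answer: $\frac{2}{5} \approx 0.4$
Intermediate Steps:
$U{\left(z \right)} = \frac{1}{-5 + z}$
$U{\left(30 \right)} 10 = \frac{1}{-5 + 30} \cdot 10 = \frac{1}{25} \cdot 10 = \frac{2}{5}$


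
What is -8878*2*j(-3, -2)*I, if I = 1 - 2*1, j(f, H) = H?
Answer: -35512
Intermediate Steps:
I = -1 (I = 1 - 2 = -1)
-8878*2*j(-3, -2)*I = -8878*2*(-2)*(-1) = -(-35512)*(-1) = -8878*4 = -35512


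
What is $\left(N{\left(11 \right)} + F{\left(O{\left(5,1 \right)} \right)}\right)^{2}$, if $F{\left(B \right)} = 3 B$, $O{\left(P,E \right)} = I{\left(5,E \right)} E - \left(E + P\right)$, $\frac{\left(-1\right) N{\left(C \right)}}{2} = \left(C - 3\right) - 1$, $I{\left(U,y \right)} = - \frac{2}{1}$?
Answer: $1444$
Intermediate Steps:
$I{\left(U,y \right)} = -2$ ($I{\left(U,y \right)} = \left(-2\right) 1 = -2$)
$N{\left(C \right)} = 8 - 2 C$ ($N{\left(C \right)} = - 2 \left(\left(C - 3\right) - 1\right) = - 2 \left(\left(-3 + C\right) - 1\right) = - 2 \left(-4 + C\right) = 8 - 2 C$)
$O{\left(P,E \right)} = - P - 3 E$ ($O{\left(P,E \right)} = - 2 E - \left(E + P\right) = - P - 3 E$)
$\left(N{\left(11 \right)} + F{\left(O{\left(5,1 \right)} \right)}\right)^{2} = \left(\left(8 - 22\right) + 3 \left(\left(-1\right) 5 - 3\right)\right)^{2} = \left(\left(8 - 22\right) + 3 \left(-5 - 3\right)\right)^{2} = \left(-14 + 3 \left(-8\right)\right)^{2} = \left(-14 - 24\right)^{2} = \left(-38\right)^{2} = 1444$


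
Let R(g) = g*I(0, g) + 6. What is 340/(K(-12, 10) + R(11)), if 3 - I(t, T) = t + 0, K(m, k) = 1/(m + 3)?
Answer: 306/35 ≈ 8.7429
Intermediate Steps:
K(m, k) = 1/(3 + m)
I(t, T) = 3 - t (I(t, T) = 3 - (t + 0) = 3 - t)
R(g) = 6 + 3*g (R(g) = g*(3 - 1*0) + 6 = g*(3 + 0) + 6 = g*3 + 6 = 3*g + 6 = 6 + 3*g)
340/(K(-12, 10) + R(11)) = 340/(1/(3 - 12) + (6 + 3*11)) = 340/(1/(-9) + (6 + 33)) = 340/(-⅑ + 39) = 340/(350/9) = 340*(9/350) = 306/35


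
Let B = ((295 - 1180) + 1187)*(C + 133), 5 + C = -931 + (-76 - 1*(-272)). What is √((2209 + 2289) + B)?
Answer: 8*I*√2794 ≈ 422.87*I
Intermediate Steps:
C = -740 (C = -5 + (-931 + (-76 - 1*(-272))) = -5 + (-931 + (-76 + 272)) = -5 + (-931 + 196) = -5 - 735 = -740)
B = -183314 (B = ((295 - 1180) + 1187)*(-740 + 133) = (-885 + 1187)*(-607) = 302*(-607) = -183314)
√((2209 + 2289) + B) = √((2209 + 2289) - 183314) = √(4498 - 183314) = √(-178816) = 8*I*√2794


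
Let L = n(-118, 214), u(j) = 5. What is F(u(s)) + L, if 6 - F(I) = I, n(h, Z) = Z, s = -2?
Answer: 215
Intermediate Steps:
F(I) = 6 - I
L = 214
F(u(s)) + L = (6 - 1*5) + 214 = (6 - 5) + 214 = 1 + 214 = 215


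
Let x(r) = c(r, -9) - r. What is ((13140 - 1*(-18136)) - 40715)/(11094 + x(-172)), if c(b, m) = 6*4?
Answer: -9439/11290 ≈ -0.83605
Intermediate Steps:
c(b, m) = 24
x(r) = 24 - r
((13140 - 1*(-18136)) - 40715)/(11094 + x(-172)) = ((13140 - 1*(-18136)) - 40715)/(11094 + (24 - 1*(-172))) = ((13140 + 18136) - 40715)/(11094 + (24 + 172)) = (31276 - 40715)/(11094 + 196) = -9439/11290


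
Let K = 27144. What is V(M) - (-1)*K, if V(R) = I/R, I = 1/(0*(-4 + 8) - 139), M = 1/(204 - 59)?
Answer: 3772871/139 ≈ 27143.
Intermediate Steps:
M = 1/145 ≈ 0.0068966
I = -1/139 (I = 1/(0*4 - 139) = 1/(0 - 139) = 1/(-139) = -1/139 ≈ -0.0071942)
V(R) = -1/(139*R)
V(M) - (-1)*K = -1/(139*1/145) - (-1)*27144 = -1/139*145 - 1*(-27144) = -145/139 + 27144 = 3772871/139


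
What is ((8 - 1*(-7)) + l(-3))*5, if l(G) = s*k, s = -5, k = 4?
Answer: -25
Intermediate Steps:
l(G) = -20 (l(G) = -5*4 = -20)
((8 - 1*(-7)) + l(-3))*5 = ((8 - 1*(-7)) - 20)*5 = ((8 + 7) - 20)*5 = (15 - 20)*5 = -5*5 = -25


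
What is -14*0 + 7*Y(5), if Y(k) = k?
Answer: 35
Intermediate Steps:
-14*0 + 7*Y(5) = -14*0 + 7*5 = 0 + 35 = 35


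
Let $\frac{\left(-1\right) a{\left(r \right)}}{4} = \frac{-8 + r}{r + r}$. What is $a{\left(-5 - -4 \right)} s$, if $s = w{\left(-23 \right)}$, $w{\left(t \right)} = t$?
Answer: $414$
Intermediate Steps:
$s = -23$
$a{\left(r \right)} = - \frac{2 \left(-8 + r\right)}{r}$ ($a{\left(r \right)} = - 4 \frac{-8 + r}{r + r} = - 4 \frac{-8 + r}{2 r} = - \frac{2 \left(-8 + r\right)}{r}$)
$a{\left(-5 - -4 \right)} s = \left(-2 + \frac{16}{-5 - -4}\right) \left(-23\right) = \left(-2 + \frac{16}{-5 + 4}\right) \left(-23\right) = \left(-2 + \frac{16}{-1}\right) \left(-23\right) = \left(-2 + 16 \left(-1\right)\right) \left(-23\right) = \left(-2 - 16\right) \left(-23\right) = \left(-18\right) \left(-23\right) = 414$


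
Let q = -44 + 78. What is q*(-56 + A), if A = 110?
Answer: 1836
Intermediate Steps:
q = 34
q*(-56 + A) = 34*(-56 + 110) = 34*54 = 1836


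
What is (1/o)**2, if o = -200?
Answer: 1/40000 ≈ 2.5000e-5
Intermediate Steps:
(1/o)**2 = (1/(-200))**2 = (-1/200)**2 = 1/40000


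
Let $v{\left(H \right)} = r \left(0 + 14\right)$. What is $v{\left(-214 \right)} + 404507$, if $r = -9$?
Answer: $404381$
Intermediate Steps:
$v{\left(H \right)} = -126$ ($v{\left(H \right)} = - 9 \left(0 + 14\right) = \left(-9\right) 14 = -126$)
$v{\left(-214 \right)} + 404507 = -126 + 404507 = 404381$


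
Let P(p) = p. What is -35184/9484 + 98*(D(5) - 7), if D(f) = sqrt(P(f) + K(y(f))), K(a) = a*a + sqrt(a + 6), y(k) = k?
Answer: -1635302/2371 + 98*sqrt(30 + sqrt(11)) ≈ -124.05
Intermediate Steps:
K(a) = a**2 + sqrt(6 + a)
D(f) = sqrt(f + f**2 + sqrt(6 + f)) (D(f) = sqrt(f + (f**2 + sqrt(6 + f))) = sqrt(f + f**2 + sqrt(6 + f)))
-35184/9484 + 98*(D(5) - 7) = -35184/9484 + 98*(sqrt(5 + 5**2 + sqrt(6 + 5)) - 7) = -35184*1/9484 + 98*(sqrt(5 + 25 + sqrt(11)) - 7) = -8796/2371 + 98*(sqrt(30 + sqrt(11)) - 7) = -8796/2371 + 98*(-7 + sqrt(30 + sqrt(11))) = -8796/2371 + (-686 + 98*sqrt(30 + sqrt(11))) = -1635302/2371 + 98*sqrt(30 + sqrt(11))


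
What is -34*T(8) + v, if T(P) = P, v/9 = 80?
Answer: 448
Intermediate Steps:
v = 720 (v = 9*80 = 720)
-34*T(8) + v = -34*8 + 720 = -272 + 720 = 448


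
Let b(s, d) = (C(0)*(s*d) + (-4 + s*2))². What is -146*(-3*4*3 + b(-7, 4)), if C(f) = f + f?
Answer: -42048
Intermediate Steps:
C(f) = 2*f
b(s, d) = (-4 + 2*s)² (b(s, d) = ((2*0)*(s*d) + (-4 + s*2))² = (0*(d*s) + (-4 + 2*s))² = (0 + (-4 + 2*s))² = (-4 + 2*s)²)
-146*(-3*4*3 + b(-7, 4)) = -146*(-3*4*3 + 4*(-2 - 7)²) = -146*(-12*3 + 4*(-9)²) = -146*(-36 + 4*81) = -146*(-36 + 324) = -146*288 = -42048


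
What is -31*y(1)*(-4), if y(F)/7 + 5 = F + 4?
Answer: 0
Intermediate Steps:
y(F) = -7 + 7*F (y(F) = -35 + 7*(F + 4) = -35 + 7*(4 + F) = -35 + (28 + 7*F) = -7 + 7*F)
-31*y(1)*(-4) = -31*(-7 + 7*1)*(-4) = -31*(-7 + 7)*(-4) = -31*0*(-4) = 0*(-4) = 0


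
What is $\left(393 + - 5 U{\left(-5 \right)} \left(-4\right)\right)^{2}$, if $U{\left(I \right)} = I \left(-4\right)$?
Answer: $628849$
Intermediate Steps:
$U{\left(I \right)} = - 4 I$
$\left(393 + - 5 U{\left(-5 \right)} \left(-4\right)\right)^{2} = \left(393 + - 5 \left(\left(-4\right) \left(-5\right)\right) \left(-4\right)\right)^{2} = \left(393 + \left(-5\right) 20 \left(-4\right)\right)^{2} = \left(393 - -400\right)^{2} = \left(393 + 400\right)^{2} = 793^{2} = 628849$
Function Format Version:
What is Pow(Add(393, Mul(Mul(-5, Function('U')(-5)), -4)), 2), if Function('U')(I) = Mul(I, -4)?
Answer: 628849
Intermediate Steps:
Function('U')(I) = Mul(-4, I)
Pow(Add(393, Mul(Mul(-5, Function('U')(-5)), -4)), 2) = Pow(Add(393, Mul(Mul(-5, Mul(-4, -5)), -4)), 2) = Pow(Add(393, Mul(Mul(-5, 20), -4)), 2) = Pow(Add(393, Mul(-100, -4)), 2) = Pow(Add(393, 400), 2) = Pow(793, 2) = 628849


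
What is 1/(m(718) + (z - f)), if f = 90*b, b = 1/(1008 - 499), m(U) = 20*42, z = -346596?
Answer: -509/175989894 ≈ -2.8922e-6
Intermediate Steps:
m(U) = 840
b = 1/509 ≈ 0.0019646
f = 90/509 (f = 90*(1/509) = 90/509 ≈ 0.17682)
1/(m(718) + (z - f)) = 1/(840 + (-346596 - 1*90/509)) = 1/(840 + (-346596 - 90/509)) = 1/(840 - 176417454/509) = 1/(-175989894/509) = -509/175989894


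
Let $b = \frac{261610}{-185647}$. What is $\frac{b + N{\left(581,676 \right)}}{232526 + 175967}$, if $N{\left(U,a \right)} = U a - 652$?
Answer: $\frac{72792669678}{75835499971} \approx 0.95988$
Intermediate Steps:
$N{\left(U,a \right)} = -652 + U a$
$b = - \frac{261610}{185647}$ ($b = 261610 \left(- \frac{1}{185647}\right) = - \frac{261610}{185647} \approx -1.4092$)
$\frac{b + N{\left(581,676 \right)}}{232526 + 175967} = \frac{- \frac{261610}{185647} + \left(-652 + 581 \cdot 676\right)}{232526 + 175967} = \frac{- \frac{261610}{185647} + \left(-652 + 392756\right)}{408493} = \left(- \frac{261610}{185647} + 392104\right) \frac{1}{408493} = \frac{72792669678}{185647} \cdot \frac{1}{408493} = \frac{72792669678}{75835499971}$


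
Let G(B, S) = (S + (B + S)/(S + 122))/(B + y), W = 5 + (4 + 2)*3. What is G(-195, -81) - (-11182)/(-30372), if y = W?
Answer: 7598155/53545836 ≈ 0.14190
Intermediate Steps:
W = 23 (W = 5 + 6*3 = 5 + 18 = 23)
y = 23
G(B, S) = (S + (B + S)/(122 + S))/(23 + B) (G(B, S) = (S + (B + S)/(S + 122))/(B + 23) = (S + (B + S)/(122 + S))/(23 + B))
G(-195, -81) - (-11182)/(-30372) = (-195 + (-81)**2 + 123*(-81))/(2806 + 23*(-81) + 122*(-195) - 195*(-81)) - (-11182)/(-30372) = (-195 + 6561 - 9963)/(2806 - 1863 - 23790 + 15795) - (-11182)*(-1)/30372 = -3597/(-7052) - 1*5591/15186 = -1/7052*(-3597) - 5591/15186 = 3597/7052 - 5591/15186 = 7598155/53545836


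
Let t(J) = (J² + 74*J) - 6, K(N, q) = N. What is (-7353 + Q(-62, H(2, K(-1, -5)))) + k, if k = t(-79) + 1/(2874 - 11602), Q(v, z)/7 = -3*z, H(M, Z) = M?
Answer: -61148369/8728 ≈ -7006.0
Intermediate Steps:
Q(v, z) = -21*z (Q(v, z) = 7*(-3*z) = -21*z)
t(J) = -6 + J² + 74*J
k = 3395191/8728 (k = (-6 + (-79)² + 74*(-79)) + 1/(2874 - 11602) = (-6 + 6241 - 5846) + 1/(-8728) = 389 - 1/8728 = 3395191/8728 ≈ 389.00)
(-7353 + Q(-62, H(2, K(-1, -5)))) + k = (-7353 - 21*2) + 3395191/8728 = (-7353 - 42) + 3395191/8728 = -7395 + 3395191/8728 = -61148369/8728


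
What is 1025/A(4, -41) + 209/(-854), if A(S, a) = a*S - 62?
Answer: -230646/48251 ≈ -4.7801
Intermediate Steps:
A(S, a) = -62 + S*a (A(S, a) = S*a - 62 = -62 + S*a)
1025/A(4, -41) + 209/(-854) = 1025/(-62 + 4*(-41)) + 209/(-854) = 1025/(-62 - 164) + 209*(-1/854) = 1025/(-226) - 209/854 = 1025*(-1/226) - 209/854 = -1025/226 - 209/854 = -230646/48251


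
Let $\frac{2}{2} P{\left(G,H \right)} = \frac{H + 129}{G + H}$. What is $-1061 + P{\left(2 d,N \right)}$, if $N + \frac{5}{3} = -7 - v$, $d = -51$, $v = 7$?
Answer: $- \frac{374873}{353} \approx -1062.0$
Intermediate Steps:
$N = - \frac{47}{3}$ ($N = - \frac{5}{3} - 14 = - \frac{47}{3} \approx -15.667$)
$P{\left(G,H \right)} = \frac{129 + H}{G + H}$ ($P{\left(G,H \right)} = \frac{H + 129}{G + H} = \frac{129 + H}{G + H}$)
$-1061 + P{\left(2 d,N \right)} = -1061 + \frac{129 - \frac{47}{3}}{2 \left(-51\right) - \frac{47}{3}} = -1061 + \frac{1}{-102 - \frac{47}{3}} \cdot \frac{340}{3} = -1061 + \frac{1}{- \frac{353}{3}} \cdot \frac{340}{3} = -1061 - \frac{340}{353} = - \frac{374873}{353}$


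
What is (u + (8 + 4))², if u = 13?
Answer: 625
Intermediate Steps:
(u + (8 + 4))² = (13 + (8 + 4))² = (13 + 12)² = 25² = 625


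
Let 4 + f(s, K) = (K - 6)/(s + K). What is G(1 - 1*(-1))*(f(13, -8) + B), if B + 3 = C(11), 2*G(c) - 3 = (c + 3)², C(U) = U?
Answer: 84/5 ≈ 16.800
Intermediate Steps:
f(s, K) = -4 + (-6 + K)/(K + s) (f(s, K) = -4 + (K - 6)/(s + K) = -4 + (-6 + K)/(K + s))
G(c) = 3/2 + (3 + c)²/2 (G(c) = 3/2 + (c + 3)²/2 = 3/2 + (3 + c)²/2)
B = 8 (B = -3 + 11 = 8)
G(1 - 1*(-1))*(f(13, -8) + B) = (3/2 + (3 + (1 - 1*(-1)))²/2)*((-6 - 4*13 - 3*(-8))/(-8 + 13) + 8) = (3/2 + (3 + (1 + 1))²/2)*((-6 - 52 + 24)/5 + 8) = (3/2 + (3 + 2)²/2)*((⅕)*(-34) + 8) = (3/2 + (½)*5²)*(-34/5 + 8) = (3/2 + (½)*25)*(6/5) = (3/2 + 25/2)*(6/5) = 14*(6/5) = 84/5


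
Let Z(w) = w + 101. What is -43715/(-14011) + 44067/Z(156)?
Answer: 628657492/3600827 ≈ 174.59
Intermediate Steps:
Z(w) = 101 + w
-43715/(-14011) + 44067/Z(156) = -43715/(-14011) + 44067/(101 + 156) = -43715*(-1/14011) + 44067/257 = 43715/14011 + 44067*(1/257) = 43715/14011 + 44067/257 = 628657492/3600827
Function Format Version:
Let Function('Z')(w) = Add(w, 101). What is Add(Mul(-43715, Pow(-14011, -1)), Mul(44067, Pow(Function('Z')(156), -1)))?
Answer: Rational(628657492, 3600827) ≈ 174.59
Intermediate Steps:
Function('Z')(w) = Add(101, w)
Add(Mul(-43715, Pow(-14011, -1)), Mul(44067, Pow(Function('Z')(156), -1))) = Add(Mul(-43715, Pow(-14011, -1)), Mul(44067, Pow(Add(101, 156), -1))) = Add(Mul(-43715, Rational(-1, 14011)), Mul(44067, Pow(257, -1))) = Add(Rational(43715, 14011), Mul(44067, Rational(1, 257))) = Add(Rational(43715, 14011), Rational(44067, 257)) = Rational(628657492, 3600827)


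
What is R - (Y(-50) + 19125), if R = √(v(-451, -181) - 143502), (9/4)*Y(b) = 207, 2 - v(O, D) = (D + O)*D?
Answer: -19217 + 2*I*√64473 ≈ -19217.0 + 507.83*I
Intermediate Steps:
v(O, D) = 2 - D*(D + O) (v(O, D) = 2 - (D + O)*D = 2 - D*(D + O))
Y(b) = 92 (Y(b) = (4/9)*207 = 92)
R = 2*I*√64473 (R = √((2 - 1*(-181)² - 1*(-181)*(-451)) - 143502) = √((2 - 1*32761 - 81631) - 143502) = √((2 - 32761 - 81631) - 143502) = √(-114390 - 143502) = √(-257892) = 2*I*√64473 ≈ 507.83*I)
R - (Y(-50) + 19125) = 2*I*√64473 - (92 + 19125) = 2*I*√64473 - 1*19217 = 2*I*√64473 - 19217 = -19217 + 2*I*√64473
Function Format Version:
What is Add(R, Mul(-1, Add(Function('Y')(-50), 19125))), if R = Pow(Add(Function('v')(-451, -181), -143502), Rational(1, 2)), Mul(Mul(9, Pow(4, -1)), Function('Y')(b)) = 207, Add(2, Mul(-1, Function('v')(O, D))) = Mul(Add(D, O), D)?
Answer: Add(-19217, Mul(2, I, Pow(64473, Rational(1, 2)))) ≈ Add(-19217., Mul(507.83, I))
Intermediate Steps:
Function('v')(O, D) = Add(2, Mul(-1, D, Add(D, O))) (Function('v')(O, D) = Add(2, Mul(-1, Mul(Add(D, O), D))) = Add(2, Mul(-1, Mul(D, Add(D, O)))) = Add(2, Mul(-1, D, Add(D, O))))
Function('Y')(b) = 92 (Function('Y')(b) = Mul(Rational(4, 9), 207) = 92)
R = Mul(2, I, Pow(64473, Rational(1, 2))) (R = Pow(Add(Add(2, Mul(-1, Pow(-181, 2)), Mul(-1, -181, -451)), -143502), Rational(1, 2)) = Pow(Add(Add(2, Mul(-1, 32761), -81631), -143502), Rational(1, 2)) = Pow(Add(Add(2, -32761, -81631), -143502), Rational(1, 2)) = Pow(Add(-114390, -143502), Rational(1, 2)) = Pow(-257892, Rational(1, 2)) = Mul(2, I, Pow(64473, Rational(1, 2))) ≈ Mul(507.83, I))
Add(R, Mul(-1, Add(Function('Y')(-50), 19125))) = Add(Mul(2, I, Pow(64473, Rational(1, 2))), Mul(-1, Add(92, 19125))) = Add(Mul(2, I, Pow(64473, Rational(1, 2))), Mul(-1, 19217)) = Add(Mul(2, I, Pow(64473, Rational(1, 2))), -19217) = Add(-19217, Mul(2, I, Pow(64473, Rational(1, 2))))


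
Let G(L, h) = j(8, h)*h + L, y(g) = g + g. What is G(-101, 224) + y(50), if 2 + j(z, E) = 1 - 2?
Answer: -673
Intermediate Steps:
y(g) = 2*g
j(z, E) = -3 (j(z, E) = -2 + (1 - 2) = -2 - 1 = -3)
G(L, h) = L - 3*h (G(L, h) = -3*h + L = L - 3*h)
G(-101, 224) + y(50) = (-101 - 3*224) + 2*50 = (-101 - 672) + 100 = -773 + 100 = -673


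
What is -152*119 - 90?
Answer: -18178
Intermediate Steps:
-152*119 - 90 = -18088 - 90 = -18178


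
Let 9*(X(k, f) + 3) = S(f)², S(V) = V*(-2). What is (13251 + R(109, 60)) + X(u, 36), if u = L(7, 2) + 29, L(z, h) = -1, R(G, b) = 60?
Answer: 13884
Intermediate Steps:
S(V) = -2*V
u = 28 (u = -1 + 29 = 28)
X(k, f) = -3 + 4*f²/9 (X(k, f) = -3 + (-2*f)²/9 = -3 + (4*f²)/9 = -3 + 4*f²/9)
(13251 + R(109, 60)) + X(u, 36) = (13251 + 60) + (-3 + (4/9)*36²) = 13311 + (-3 + (4/9)*1296) = 13311 + (-3 + 576) = 13311 + 573 = 13884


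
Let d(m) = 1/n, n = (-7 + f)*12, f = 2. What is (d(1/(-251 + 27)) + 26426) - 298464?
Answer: -16322281/60 ≈ -2.7204e+5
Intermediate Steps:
n = -60 (n = (-7 + 2)*12 = -5*12 = -60)
d(m) = -1/60 (d(m) = 1/(-60) = -1/60)
(d(1/(-251 + 27)) + 26426) - 298464 = (-1/60 + 26426) - 298464 = 1585559/60 - 298464 = -16322281/60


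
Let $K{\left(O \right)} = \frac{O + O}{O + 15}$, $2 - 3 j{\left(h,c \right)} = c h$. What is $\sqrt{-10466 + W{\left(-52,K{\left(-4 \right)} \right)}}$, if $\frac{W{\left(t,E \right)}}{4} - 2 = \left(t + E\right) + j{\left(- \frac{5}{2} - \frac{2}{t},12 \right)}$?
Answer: $\frac{23 i \sqrt{3697122}}{429} \approx 103.09 i$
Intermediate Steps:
$j{\left(h,c \right)} = \frac{2}{3} - \frac{c h}{3}$
$K{\left(O \right)} = \frac{2 O}{15 + O}$
$W{\left(t,E \right)} = \frac{152}{3} + 4 E + 4 t + \frac{32}{t}$ ($W{\left(t,E \right)} = 8 + 4 \left(\left(t + E\right) - \left(- \frac{2}{3} + 4 \left(- \frac{5}{2} - \frac{2}{t}\right)\right)\right) = 8 + 4 \left(\left(E + t\right) - \left(- \frac{2}{3} + 4 \left(\left(-5\right) \frac{1}{2} - \frac{2}{t}\right)\right)\right) = 8 + 4 \left(\left(E + t\right) - \left(- \frac{2}{3} + 4 \left(- \frac{5}{2} - \frac{2}{t}\right)\right)\right) = 8 + 4 \left(\left(E + t\right) + \left(\frac{2}{3} + \left(10 + \frac{8}{t}\right)\right)\right) = 8 + 4 \left(\left(E + t\right) + \left(\frac{32}{3} + \frac{8}{t}\right)\right) = 8 + 4 \left(\frac{32}{3} + E + t + \frac{8}{t}\right) = 8 + \left(\frac{128}{3} + 4 E + 4 t + \frac{32}{t}\right) = \frac{152}{3} + 4 E + 4 t + \frac{32}{t}$)
$\sqrt{-10466 + W{\left(-52,K{\left(-4 \right)} \right)}} = \sqrt{-10466 + \left(\frac{152}{3} + 4 \cdot 2 \left(-4\right) \frac{1}{15 - 4} + 4 \left(-52\right) + \frac{32}{-52}\right)} = \sqrt{-10466 + \left(\frac{152}{3} + 4 \cdot 2 \left(-4\right) \frac{1}{11} - 208 + 32 \left(- \frac{1}{52}\right)\right)} = \sqrt{-10466 + \left(\frac{152}{3} + 4 \cdot 2 \left(-4\right) \frac{1}{11} - 208 - \frac{8}{13}\right)} = \sqrt{-10466 + \left(\frac{152}{3} + 4 \left(- \frac{8}{11}\right) - 208 - \frac{8}{13}\right)} = \sqrt{-10466 - \frac{69008}{429}} = \sqrt{- \frac{4558922}{429}} = \frac{23 i \sqrt{3697122}}{429}$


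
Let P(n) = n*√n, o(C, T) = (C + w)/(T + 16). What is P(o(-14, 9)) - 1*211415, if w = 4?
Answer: -211415 - 2*I*√10/25 ≈ -2.1142e+5 - 0.25298*I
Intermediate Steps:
o(C, T) = (4 + C)/(16 + T) (o(C, T) = (C + 4)/(T + 16) = (4 + C)/(16 + T))
P(n) = n^(3/2)
P(o(-14, 9)) - 1*211415 = ((4 - 14)/(16 + 9))^(3/2) - 1*211415 = (-10/25)^(3/2) - 211415 = ((1/25)*(-10))^(3/2) - 211415 = (-⅖)^(3/2) - 211415 = -2*I*√10/25 - 211415 = -211415 - 2*I*√10/25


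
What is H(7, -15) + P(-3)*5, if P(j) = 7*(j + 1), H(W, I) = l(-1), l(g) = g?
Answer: -71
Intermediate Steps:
H(W, I) = -1
P(j) = 7 + 7*j (P(j) = 7*(1 + j) = 7 + 7*j)
H(7, -15) + P(-3)*5 = -1 + (7 + 7*(-3))*5 = -1 + (7 - 21)*5 = -1 - 14*5 = -1 - 70 = -71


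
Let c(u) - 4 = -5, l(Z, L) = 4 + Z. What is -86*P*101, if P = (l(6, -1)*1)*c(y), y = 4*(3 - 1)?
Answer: 86860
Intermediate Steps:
y = 8 (y = 4*2 = 8)
c(u) = -1 (c(u) = 4 - 5 = -1)
P = -10 (P = ((4 + 6)*1)*(-1) = (10*1)*(-1) = 10*(-1) = -10)
-86*P*101 = -86*(-10)*101 = 860*101 = 86860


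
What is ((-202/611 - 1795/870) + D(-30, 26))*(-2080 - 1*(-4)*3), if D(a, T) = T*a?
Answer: 1829947174/1131 ≈ 1.6180e+6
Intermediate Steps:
((-202/611 - 1795/870) + D(-30, 26))*(-2080 - 1*(-4)*3) = ((-202/611 - 1795/870) + 26*(-30))*(-2080 - 1*(-4)*3) = ((-202*1/611 - 1795*1/870) - 780)*(-2080 + 4*3) = ((-202/611 - 359/174) - 780)*(-2080 + 12) = (-254497/106314 - 780)*(-2068) = -83179417/106314*(-2068) = 1829947174/1131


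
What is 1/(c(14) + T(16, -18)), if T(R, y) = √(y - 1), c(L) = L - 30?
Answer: -16/275 - I*√19/275 ≈ -0.058182 - 0.015851*I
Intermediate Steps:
c(L) = -30 + L
T(R, y) = √(-1 + y)
1/(c(14) + T(16, -18)) = 1/((-30 + 14) + √(-1 - 18)) = 1/(-16 + √(-19)) = 1/(-16 + I*√19)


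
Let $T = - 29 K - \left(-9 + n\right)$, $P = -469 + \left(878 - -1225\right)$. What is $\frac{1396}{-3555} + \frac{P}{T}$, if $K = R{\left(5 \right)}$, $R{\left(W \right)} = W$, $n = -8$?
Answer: $- \frac{2993779}{227520} \approx -13.158$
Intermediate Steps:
$K = 5$
$P = 1634$ ($P = -469 + \left(878 + 1225\right) = -469 + 2103 = 1634$)
$T = -128$ ($T = \left(-29\right) 5 + \left(9 - -8\right) = -145 + \left(9 + 8\right) = -145 + 17 = -128$)
$\frac{1396}{-3555} + \frac{P}{T} = \frac{1396}{-3555} + \frac{1634}{-128} = 1396 \left(- \frac{1}{3555}\right) + 1634 \left(- \frac{1}{128}\right) = - \frac{1396}{3555} - \frac{817}{64} = - \frac{2993779}{227520}$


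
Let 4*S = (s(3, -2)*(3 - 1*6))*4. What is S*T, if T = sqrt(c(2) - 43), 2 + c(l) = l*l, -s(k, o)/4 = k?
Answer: 36*I*sqrt(41) ≈ 230.51*I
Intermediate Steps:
s(k, o) = -4*k
c(l) = -2 + l**2 (c(l) = -2 + l*l = -2 + l**2)
T = I*sqrt(41) (T = sqrt((-2 + 2**2) - 43) = sqrt((-2 + 4) - 43) = sqrt(2 - 43) = sqrt(-41) = I*sqrt(41) ≈ 6.4031*I)
S = 36 (S = (((-4*3)*(3 - 1*6))*4)/4 = (-12*(3 - 6)*4)/4 = (-12*(-3)*4)/4 = (36*4)/4 = (1/4)*144 = 36)
S*T = 36*(I*sqrt(41)) = 36*I*sqrt(41)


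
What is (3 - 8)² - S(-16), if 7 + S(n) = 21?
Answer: 11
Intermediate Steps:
S(n) = 14 (S(n) = -7 + 21 = 14)
(3 - 8)² - S(-16) = (3 - 8)² - 1*14 = (-5)² - 14 = 25 - 14 = 11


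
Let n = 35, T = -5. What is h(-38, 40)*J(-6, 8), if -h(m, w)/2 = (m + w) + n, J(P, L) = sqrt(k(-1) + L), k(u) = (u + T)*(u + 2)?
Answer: -74*sqrt(2) ≈ -104.65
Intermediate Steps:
k(u) = (-5 + u)*(2 + u) (k(u) = (u - 5)*(u + 2) = (-5 + u)*(2 + u))
J(P, L) = sqrt(-6 + L) (J(P, L) = sqrt((-10 + (-1)**2 - 3*(-1)) + L) = sqrt((-10 + 1 + 3) + L) = sqrt(-6 + L))
h(m, w) = -70 - 2*m - 2*w (h(m, w) = -2*((m + w) + 35) = -2*(35 + m + w) = -70 - 2*m - 2*w)
h(-38, 40)*J(-6, 8) = (-70 - 2*(-38) - 2*40)*sqrt(-6 + 8) = (-70 + 76 - 80)*sqrt(2) = -74*sqrt(2)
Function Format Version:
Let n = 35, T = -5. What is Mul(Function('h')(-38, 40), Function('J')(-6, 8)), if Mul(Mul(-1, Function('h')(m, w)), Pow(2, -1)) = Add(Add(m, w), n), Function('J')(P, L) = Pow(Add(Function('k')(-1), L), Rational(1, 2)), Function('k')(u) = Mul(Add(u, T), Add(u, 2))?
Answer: Mul(-74, Pow(2, Rational(1, 2))) ≈ -104.65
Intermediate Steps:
Function('k')(u) = Mul(Add(-5, u), Add(2, u)) (Function('k')(u) = Mul(Add(u, -5), Add(u, 2)) = Mul(Add(-5, u), Add(2, u)))
Function('J')(P, L) = Pow(Add(-6, L), Rational(1, 2)) (Function('J')(P, L) = Pow(Add(Add(-10, Pow(-1, 2), Mul(-3, -1)), L), Rational(1, 2)) = Pow(Add(Add(-10, 1, 3), L), Rational(1, 2)) = Pow(Add(-6, L), Rational(1, 2)))
Function('h')(m, w) = Add(-70, Mul(-2, m), Mul(-2, w)) (Function('h')(m, w) = Mul(-2, Add(Add(m, w), 35)) = Mul(-2, Add(35, m, w)) = Add(-70, Mul(-2, m), Mul(-2, w)))
Mul(Function('h')(-38, 40), Function('J')(-6, 8)) = Mul(Add(-70, Mul(-2, -38), Mul(-2, 40)), Pow(Add(-6, 8), Rational(1, 2))) = Mul(Add(-70, 76, -80), Pow(2, Rational(1, 2))) = Mul(-74, Pow(2, Rational(1, 2)))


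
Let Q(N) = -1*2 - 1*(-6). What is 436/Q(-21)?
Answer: 109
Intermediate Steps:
Q(N) = 4 (Q(N) = -2 + 6 = 4)
436/Q(-21) = 436/4 = 436*(1/4) = 109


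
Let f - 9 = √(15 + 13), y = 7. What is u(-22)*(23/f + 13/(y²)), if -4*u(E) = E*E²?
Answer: 28834784/2597 - 122452*√7/53 ≈ 4990.3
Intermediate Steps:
f = 9 + 2*√7 (f = 9 + √(15 + 13) = 9 + √28 = 9 + 2*√7 ≈ 14.292)
u(E) = -E³/4 (u(E) = -E*E²/4 = -E³/4)
u(-22)*(23/f + 13/(y²)) = (-¼*(-22)³)*(23/(9 + 2*√7) + 13/(7²)) = (-¼*(-10648))*(23/(9 + 2*√7) + 13/49) = 2662*(23/(9 + 2*√7) + 13*(1/49)) = 2662*(23/(9 + 2*√7) + 13/49) = 2662*(13/49 + 23/(9 + 2*√7)) = 34606/49 + 61226/(9 + 2*√7)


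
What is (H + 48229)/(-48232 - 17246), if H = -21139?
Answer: -645/1559 ≈ -0.41373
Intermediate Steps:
(H + 48229)/(-48232 - 17246) = (-21139 + 48229)/(-48232 - 17246) = 27090/(-65478) = 27090*(-1/65478) = -645/1559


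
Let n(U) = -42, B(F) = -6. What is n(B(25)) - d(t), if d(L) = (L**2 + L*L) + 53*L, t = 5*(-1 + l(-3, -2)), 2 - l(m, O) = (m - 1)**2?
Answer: -7317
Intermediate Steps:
l(m, O) = 2 - (-1 + m)**2 (l(m, O) = 2 - (m - 1)**2 = 2 - (-1 + m)**2)
t = -75 (t = 5*(-1 + (2 - (-1 - 3)**2)) = 5*(-1 + (2 - 1*(-4)**2)) = 5*(-1 + (2 - 1*16)) = 5*(-1 + (2 - 16)) = 5*(-1 - 14) = 5*(-15) = -75)
d(L) = 2*L**2 + 53*L (d(L) = (L**2 + L**2) + 53*L = 2*L**2 + 53*L)
n(B(25)) - d(t) = -42 - (-75)*(53 + 2*(-75)) = -42 - (-75)*(53 - 150) = -42 - (-75)*(-97) = -42 - 1*7275 = -42 - 7275 = -7317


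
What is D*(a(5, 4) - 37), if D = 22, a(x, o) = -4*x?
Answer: -1254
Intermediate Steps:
D*(a(5, 4) - 37) = 22*(-4*5 - 37) = 22*(-20 - 37) = 22*(-57) = -1254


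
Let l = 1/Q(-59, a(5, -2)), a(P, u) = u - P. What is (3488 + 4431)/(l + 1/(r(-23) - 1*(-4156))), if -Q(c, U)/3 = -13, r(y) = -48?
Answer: 97593756/319 ≈ 3.0594e+5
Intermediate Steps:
Q(c, U) = 39 (Q(c, U) = -3*(-13) = 39)
l = 1/39 ≈ 0.025641
(3488 + 4431)/(l + 1/(r(-23) - 1*(-4156))) = (3488 + 4431)/(1/39 + 1/(-48 - 1*(-4156))) = 7919/(1/39 + 1/(-48 + 4156)) = 7919/(1/39 + 1/4108) = 7919/(319/12324) = 7919*(12324/319) = 97593756/319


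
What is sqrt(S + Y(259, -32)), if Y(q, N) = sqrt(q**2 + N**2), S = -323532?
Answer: sqrt(-323532 + sqrt(68105)) ≈ 568.57*I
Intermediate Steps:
Y(q, N) = sqrt(N**2 + q**2)
sqrt(S + Y(259, -32)) = sqrt(-323532 + sqrt((-32)**2 + 259**2)) = sqrt(-323532 + sqrt(1024 + 67081)) = sqrt(-323532 + sqrt(68105))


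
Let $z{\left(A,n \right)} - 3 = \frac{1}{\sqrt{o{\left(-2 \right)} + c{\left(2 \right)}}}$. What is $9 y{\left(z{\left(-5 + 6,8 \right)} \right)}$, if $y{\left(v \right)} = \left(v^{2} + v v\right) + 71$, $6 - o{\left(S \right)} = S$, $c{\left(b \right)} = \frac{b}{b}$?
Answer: $839$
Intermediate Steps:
$c{\left(b \right)} = 1$
$o{\left(S \right)} = 6 - S$
$z{\left(A,n \right)} = \frac{10}{3}$ ($z{\left(A,n \right)} = 3 + \frac{1}{\sqrt{\left(6 - -2\right) + 1}} = 3 + \frac{1}{\sqrt{\left(6 + 2\right) + 1}} = 3 + \frac{1}{\sqrt{8 + 1}} = 3 + \frac{1}{\sqrt{9}} = 3 + \frac{1}{3} = \frac{10}{3}$)
$y{\left(v \right)} = 71 + 2 v^{2}$ ($y{\left(v \right)} = \left(v^{2} + v^{2}\right) + 71 = 2 v^{2} + 71 = 71 + 2 v^{2}$)
$9 y{\left(z{\left(-5 + 6,8 \right)} \right)} = 9 \left(71 + 2 \left(\frac{10}{3}\right)^{2}\right) = 9 \left(71 + 2 \cdot \frac{100}{9}\right) = 9 \left(71 + \frac{200}{9}\right) = 9 \cdot \frac{839}{9} = 839$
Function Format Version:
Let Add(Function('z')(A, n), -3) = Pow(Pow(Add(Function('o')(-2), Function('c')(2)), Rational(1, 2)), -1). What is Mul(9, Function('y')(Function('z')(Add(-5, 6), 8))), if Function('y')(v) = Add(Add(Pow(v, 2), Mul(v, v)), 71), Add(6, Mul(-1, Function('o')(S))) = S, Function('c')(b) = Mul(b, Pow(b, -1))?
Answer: 839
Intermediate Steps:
Function('c')(b) = 1
Function('o')(S) = Add(6, Mul(-1, S))
Function('z')(A, n) = Rational(10, 3) (Function('z')(A, n) = Add(3, Pow(Pow(Add(Add(6, Mul(-1, -2)), 1), Rational(1, 2)), -1)) = Add(3, Pow(Pow(Add(Add(6, 2), 1), Rational(1, 2)), -1)) = Add(3, Pow(Pow(Add(8, 1), Rational(1, 2)), -1)) = Add(3, Pow(Pow(9, Rational(1, 2)), -1)) = Add(3, Pow(3, -1)) = Add(3, Rational(1, 3)) = Rational(10, 3))
Function('y')(v) = Add(71, Mul(2, Pow(v, 2))) (Function('y')(v) = Add(Add(Pow(v, 2), Pow(v, 2)), 71) = Add(Mul(2, Pow(v, 2)), 71) = Add(71, Mul(2, Pow(v, 2))))
Mul(9, Function('y')(Function('z')(Add(-5, 6), 8))) = Mul(9, Add(71, Mul(2, Pow(Rational(10, 3), 2)))) = Mul(9, Add(71, Mul(2, Rational(100, 9)))) = Mul(9, Add(71, Rational(200, 9))) = Mul(9, Rational(839, 9)) = 839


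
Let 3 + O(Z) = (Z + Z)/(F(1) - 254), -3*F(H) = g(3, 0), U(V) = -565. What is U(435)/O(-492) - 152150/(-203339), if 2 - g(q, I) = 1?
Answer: -87557550755/134813757 ≈ -649.47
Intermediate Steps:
g(q, I) = 1 (g(q, I) = 2 - 1*1 = 2 - 1 = 1)
F(H) = -1/3 (F(H) = -1/3*1 = -1/3)
O(Z) = -3 - 6*Z/763 (O(Z) = -3 + (Z + Z)/(-1/3 - 254) = -3 + (2*Z)/(-763/3) = -3 + (2*Z)*(-3/763) = -3 - 6*Z/763)
U(435)/O(-492) - 152150/(-203339) = -565/(-3 - 6/763*(-492)) - 152150/(-203339) = -565/(-3 + 2952/763) - 152150*(-1/203339) = -565/663/763 + 152150/203339 = -565*763/663 + 152150/203339 = -431095/663 + 152150/203339 = -87557550755/134813757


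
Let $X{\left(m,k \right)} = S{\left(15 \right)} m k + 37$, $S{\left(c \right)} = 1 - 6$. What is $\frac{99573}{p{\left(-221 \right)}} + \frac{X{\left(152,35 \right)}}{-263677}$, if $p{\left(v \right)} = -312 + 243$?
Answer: $- \frac{8751092358}{6064571} \approx -1443.0$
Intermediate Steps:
$S{\left(c \right)} = -5$ ($S{\left(c \right)} = 1 - 6 = -5$)
$p{\left(v \right)} = -69$
$X{\left(m,k \right)} = 37 - 5 k m$ ($X{\left(m,k \right)} = - 5 m k + 37 = - 5 k m + 37 = 37 - 5 k m$)
$\frac{99573}{p{\left(-221 \right)}} + \frac{X{\left(152,35 \right)}}{-263677} = \frac{99573}{-69} + \frac{37 - 175 \cdot 152}{-263677} = 99573 \left(- \frac{1}{69}\right) + \left(37 - 26600\right) \left(- \frac{1}{263677}\right) = - \frac{33191}{23} - - \frac{26563}{263677} = - \frac{33191}{23} + \frac{26563}{263677} = - \frac{8751092358}{6064571}$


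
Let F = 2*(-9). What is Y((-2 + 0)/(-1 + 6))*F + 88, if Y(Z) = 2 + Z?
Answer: 296/5 ≈ 59.200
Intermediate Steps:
F = -18
Y((-2 + 0)/(-1 + 6))*F + 88 = (2 + (-2 + 0)/(-1 + 6))*(-18) + 88 = (2 - 2/5)*(-18) + 88 = (2 - 2*⅕)*(-18) + 88 = (2 - ⅖)*(-18) + 88 = (8/5)*(-18) + 88 = -144/5 + 88 = 296/5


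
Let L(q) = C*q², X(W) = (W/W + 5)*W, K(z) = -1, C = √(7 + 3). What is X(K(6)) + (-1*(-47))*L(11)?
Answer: -6 + 5687*√10 ≈ 17978.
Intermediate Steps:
C = √10 ≈ 3.1623
X(W) = 6*W (X(W) = (1 + 5)*W = 6*W)
L(q) = √10*q²
X(K(6)) + (-1*(-47))*L(11) = 6*(-1) + (-1*(-47))*(√10*11²) = -6 + 47*(√10*121) = -6 + 47*(121*√10) = -6 + 5687*√10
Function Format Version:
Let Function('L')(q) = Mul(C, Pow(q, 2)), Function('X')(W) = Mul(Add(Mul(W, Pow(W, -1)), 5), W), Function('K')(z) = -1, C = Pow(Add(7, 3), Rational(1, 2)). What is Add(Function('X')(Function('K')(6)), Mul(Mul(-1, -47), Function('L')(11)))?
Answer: Add(-6, Mul(5687, Pow(10, Rational(1, 2)))) ≈ 17978.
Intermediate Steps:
C = Pow(10, Rational(1, 2)) ≈ 3.1623
Function('X')(W) = Mul(6, W) (Function('X')(W) = Mul(Add(1, 5), W) = Mul(6, W))
Function('L')(q) = Mul(Pow(10, Rational(1, 2)), Pow(q, 2))
Add(Function('X')(Function('K')(6)), Mul(Mul(-1, -47), Function('L')(11))) = Add(Mul(6, -1), Mul(Mul(-1, -47), Mul(Pow(10, Rational(1, 2)), Pow(11, 2)))) = Add(-6, Mul(47, Mul(Pow(10, Rational(1, 2)), 121))) = Add(-6, Mul(47, Mul(121, Pow(10, Rational(1, 2))))) = Add(-6, Mul(5687, Pow(10, Rational(1, 2))))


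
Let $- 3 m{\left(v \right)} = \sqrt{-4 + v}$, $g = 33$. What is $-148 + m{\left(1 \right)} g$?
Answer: $-148 - 11 i \sqrt{3} \approx -148.0 - 19.053 i$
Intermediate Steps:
$m{\left(v \right)} = - \frac{\sqrt{-4 + v}}{3}$
$-148 + m{\left(1 \right)} g = -148 + - \frac{\sqrt{-4 + 1}}{3} \cdot 33 = -148 + - \frac{\sqrt{-3}}{3} \cdot 33 = -148 + - \frac{i \sqrt{3}}{3} \cdot 33 = -148 - 11 i \sqrt{3}$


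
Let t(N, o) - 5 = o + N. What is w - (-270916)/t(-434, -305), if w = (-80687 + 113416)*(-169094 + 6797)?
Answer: -1949437529729/367 ≈ -5.3118e+9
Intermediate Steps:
t(N, o) = 5 + N + o (t(N, o) = 5 + (o + N) = 5 + (N + o) = 5 + N + o)
w = -5311818513 (w = 32729*(-162297) = -5311818513)
w - (-270916)/t(-434, -305) = -5311818513 - (-270916)/(5 - 434 - 305) = -5311818513 - (-270916)/(-734) = -5311818513 - (-270916)*(-1)/734 = -5311818513 - 1*135458/367 = -5311818513 - 135458/367 = -1949437529729/367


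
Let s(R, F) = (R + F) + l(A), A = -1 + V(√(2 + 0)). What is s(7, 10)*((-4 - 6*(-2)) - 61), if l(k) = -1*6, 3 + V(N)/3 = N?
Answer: -583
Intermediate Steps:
V(N) = -9 + 3*N
A = -10 + 3*√2 (A = -1 + (-9 + 3*√(2 + 0)) = -1 + (-9 + 3*√2) = -10 + 3*√2 ≈ -5.7574)
l(k) = -6
s(R, F) = -6 + F + R (s(R, F) = (R + F) - 6 = (F + R) - 6 = -6 + F + R)
s(7, 10)*((-4 - 6*(-2)) - 61) = (-6 + 10 + 7)*((-4 - 6*(-2)) - 61) = 11*((-4 + 12) - 61) = 11*(8 - 61) = 11*(-53) = -583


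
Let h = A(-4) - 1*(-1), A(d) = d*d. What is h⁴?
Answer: 83521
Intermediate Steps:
A(d) = d²
h = 17 (h = (-4)² - 1*(-1) = 16 + 1 = 17)
h⁴ = 17⁴ = 83521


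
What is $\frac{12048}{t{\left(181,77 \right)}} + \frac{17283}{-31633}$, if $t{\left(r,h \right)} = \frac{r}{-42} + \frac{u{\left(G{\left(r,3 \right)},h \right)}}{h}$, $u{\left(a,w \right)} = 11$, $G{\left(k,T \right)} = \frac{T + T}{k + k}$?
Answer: $- \frac{326731197}{112975} \approx -2892.1$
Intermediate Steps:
$G{\left(k,T \right)} = \frac{T}{k}$ ($G{\left(k,T \right)} = \frac{2 T}{2 k} = 2 T \frac{1}{2 k} = \frac{T}{k}$)
$t{\left(r,h \right)} = \frac{11}{h} - \frac{r}{42}$ ($t{\left(r,h \right)} = \frac{r}{-42} + \frac{11}{h} = r \left(- \frac{1}{42}\right) + \frac{11}{h} = - \frac{r}{42} + \frac{11}{h} = \frac{11}{h} - \frac{r}{42}$)
$\frac{12048}{t{\left(181,77 \right)}} + \frac{17283}{-31633} = \frac{12048}{\frac{11}{77} - \frac{181}{42}} + \frac{17283}{-31633} = \frac{12048}{11 \cdot \frac{1}{77} - \frac{181}{42}} + 17283 \left(- \frac{1}{31633}\right) = \frac{12048}{\frac{1}{7} - \frac{181}{42}} - \frac{2469}{4519} = \frac{12048}{- \frac{25}{6}} - \frac{2469}{4519} = 12048 \left(- \frac{6}{25}\right) - \frac{2469}{4519} = - \frac{72288}{25} - \frac{2469}{4519} = - \frac{326731197}{112975}$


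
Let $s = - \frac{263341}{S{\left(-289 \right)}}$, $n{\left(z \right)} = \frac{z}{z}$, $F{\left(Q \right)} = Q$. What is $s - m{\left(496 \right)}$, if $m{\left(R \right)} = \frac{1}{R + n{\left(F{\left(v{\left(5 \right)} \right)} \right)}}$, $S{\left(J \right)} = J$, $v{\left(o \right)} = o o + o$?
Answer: $\frac{130880188}{143633} \approx 911.21$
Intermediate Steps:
$v{\left(o \right)} = o + o^{2}$ ($v{\left(o \right)} = o^{2} + o = o + o^{2}$)
$n{\left(z \right)} = 1$
$s = \frac{263341}{289}$ ($s = - \frac{263341}{-289} = \left(-263341\right) \left(- \frac{1}{289}\right) = \frac{263341}{289} \approx 911.21$)
$m{\left(R \right)} = \frac{1}{1 + R}$ ($m{\left(R \right)} = \frac{1}{R + 1} = \frac{1}{1 + R}$)
$s - m{\left(496 \right)} = \frac{263341}{289} - \frac{1}{1 + 496} = \frac{263341}{289} - \frac{1}{497} = \frac{130880188}{143633}$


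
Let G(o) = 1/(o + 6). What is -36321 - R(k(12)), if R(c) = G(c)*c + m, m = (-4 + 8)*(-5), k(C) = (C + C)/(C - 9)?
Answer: -254111/7 ≈ -36302.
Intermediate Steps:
k(C) = 2*C/(-9 + C) (k(C) = (2*C)/(-9 + C) = 2*C/(-9 + C))
G(o) = 1/(6 + o)
m = -20 (m = 4*(-5) = -20)
R(c) = -20 + c/(6 + c) (R(c) = c/(6 + c) - 20 = -20 + c/(6 + c))
-36321 - R(k(12)) = -36321 - (-120 - 38*12/(-9 + 12))/(6 + 2*12/(-9 + 12)) = -36321 - (-120 - 38*12/3)/(6 + 2*12/3) = -36321 - (-120 - 38*12/3)/(6 + 2*12*(⅓)) = -36321 - (-120 - 19*8)/(6 + 8) = -36321 - (-120 - 152)/14 = -36321 - (-272)/14 = -36321 - 1*(-136/7) = -36321 + 136/7 = -254111/7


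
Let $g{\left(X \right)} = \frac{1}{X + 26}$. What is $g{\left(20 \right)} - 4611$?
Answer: $- \frac{212105}{46} \approx -4611.0$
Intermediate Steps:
$g{\left(X \right)} = \frac{1}{26 + X}$
$g{\left(20 \right)} - 4611 = \frac{1}{26 + 20} - 4611 = \frac{1}{46} - 4611 = - \frac{212105}{46}$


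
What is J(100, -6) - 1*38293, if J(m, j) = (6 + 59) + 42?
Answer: -38186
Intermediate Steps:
J(m, j) = 107 (J(m, j) = 65 + 42 = 107)
J(100, -6) - 1*38293 = 107 - 1*38293 = 107 - 38293 = -38186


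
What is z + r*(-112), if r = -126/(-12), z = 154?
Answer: -1022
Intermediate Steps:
r = 21/2 (r = -126*(-1/12) = 21/2 ≈ 10.500)
z + r*(-112) = 154 + (21/2)*(-112) = 154 - 1176 = -1022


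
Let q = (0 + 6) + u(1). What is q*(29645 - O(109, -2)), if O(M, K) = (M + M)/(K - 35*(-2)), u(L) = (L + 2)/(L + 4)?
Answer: 33258093/170 ≈ 1.9564e+5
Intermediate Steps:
u(L) = (2 + L)/(4 + L)
O(M, K) = 2*M/(70 + K) (O(M, K) = (2*M)/(K + 70) = (2*M)/(70 + K) = 2*M/(70 + K))
q = 33/5 (q = (0 + 6) + (2 + 1)/(4 + 1) = 6 + 3/5 = 33/5 ≈ 6.6000)
q*(29645 - O(109, -2)) = 33*(29645 - 2*109/(70 - 2))/5 = 33*(29645 - 2*109/68)/5 = 33*(29645 - 1*109/34)/5 = 33*(29645 - 109/34)/5 = (33/5)*(1007821/34) = 33258093/170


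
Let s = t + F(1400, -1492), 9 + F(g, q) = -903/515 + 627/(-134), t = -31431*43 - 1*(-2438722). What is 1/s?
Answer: 69010/75025847893 ≈ 9.1982e-7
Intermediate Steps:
t = 1087189 (t = -1351533 + 2438722 = 1087189)
F(g, q) = -1064997/69010 (F(g, q) = -9 + (-903/515 + 627/(-134)) = -9 + (-903*1/515 + 627*(-1/134)) = -9 + (-903/515 - 627/134) = -9 - 443907/69010 = -1064997/69010)
s = 75025847893/69010 (s = 1087189 - 1064997/69010 = 75025847893/69010 ≈ 1.0872e+6)
1/s = 1/(75025847893/69010) = 69010/75025847893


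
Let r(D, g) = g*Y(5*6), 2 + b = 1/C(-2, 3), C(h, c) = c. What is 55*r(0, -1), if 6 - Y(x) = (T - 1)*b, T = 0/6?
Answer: -715/3 ≈ -238.33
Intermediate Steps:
T = 0 (T = 0*(⅙) = 0)
b = -5/3 (b = -2 + 1/3 = -2 + ⅓ = -5/3 ≈ -1.6667)
Y(x) = 13/3 (Y(x) = 6 - (0 - 1)*(-5)/3 = 6 - (-1)*(-5)/3 = 6 - 1*5/3 = 6 - 5/3 = 13/3)
r(D, g) = 13*g/3 (r(D, g) = g*(13/3) = 13*g/3)
55*r(0, -1) = 55*((13/3)*(-1)) = 55*(-13/3) = -715/3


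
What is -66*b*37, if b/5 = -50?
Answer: 610500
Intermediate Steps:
b = -250 (b = 5*(-50) = -250)
-66*b*37 = -66*(-250)*37 = 16500*37 = 610500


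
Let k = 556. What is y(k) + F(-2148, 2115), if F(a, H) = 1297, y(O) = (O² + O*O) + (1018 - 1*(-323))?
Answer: 620910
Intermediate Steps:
y(O) = 1341 + 2*O² (y(O) = (O² + O²) + (1018 + 323) = 2*O² + 1341 = 1341 + 2*O²)
y(k) + F(-2148, 2115) = (1341 + 2*556²) + 1297 = (1341 + 2*309136) + 1297 = (1341 + 618272) + 1297 = 619613 + 1297 = 620910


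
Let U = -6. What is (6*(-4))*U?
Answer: 144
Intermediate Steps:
(6*(-4))*U = (6*(-4))*(-6) = -24*(-6) = 144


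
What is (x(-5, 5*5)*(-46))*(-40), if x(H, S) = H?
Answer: -9200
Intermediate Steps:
(x(-5, 5*5)*(-46))*(-40) = -5*(-46)*(-40) = 230*(-40) = -9200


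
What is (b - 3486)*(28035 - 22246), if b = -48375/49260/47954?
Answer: -3178036803494469/157480936 ≈ -2.0180e+7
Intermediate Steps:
b = -3225/157480936 (b = -48375*1/49260*(1/47954) = -3225/3284*1/47954 = -3225/157480936 ≈ -2.0479e-5)
(b - 3486)*(28035 - 22246) = (-3225/157480936 - 3486)*(28035 - 22246) = -548978546121/157480936*5789 = -3178036803494469/157480936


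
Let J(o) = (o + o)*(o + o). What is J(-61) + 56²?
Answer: 18020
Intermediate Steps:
J(o) = 4*o² (J(o) = (2*o)*(2*o) = 4*o²)
J(-61) + 56² = 4*(-61)² + 56² = 4*3721 + 3136 = 14884 + 3136 = 18020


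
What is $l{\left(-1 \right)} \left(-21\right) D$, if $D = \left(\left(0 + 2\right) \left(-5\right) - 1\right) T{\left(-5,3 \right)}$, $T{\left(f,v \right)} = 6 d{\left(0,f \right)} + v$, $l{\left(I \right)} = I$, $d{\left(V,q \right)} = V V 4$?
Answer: $-693$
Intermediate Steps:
$d{\left(V,q \right)} = 4 V^{2}$ ($d{\left(V,q \right)} = V^{2} \cdot 4 = 4 V^{2}$)
$T{\left(f,v \right)} = v$ ($T{\left(f,v \right)} = 6 \cdot 4 \cdot 0^{2} + v = 6 \cdot 4 \cdot 0 + v = 6 \cdot 0 + v = 0 + v = v$)
$D = -33$ ($D = \left(\left(0 + 2\right) \left(-5\right) - 1\right) 3 = \left(2 \left(-5\right) - 1\right) 3 = \left(-10 - 1\right) 3 = \left(-11\right) 3 = -33$)
$l{\left(-1 \right)} \left(-21\right) D = \left(-1\right) \left(-21\right) \left(-33\right) = 21 \left(-33\right) = -693$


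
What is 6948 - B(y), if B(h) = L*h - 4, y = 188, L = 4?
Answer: 6200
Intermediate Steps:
B(h) = -4 + 4*h (B(h) = 4*h - 4 = -4 + 4*h)
6948 - B(y) = 6948 - (-4 + 4*188) = 6948 - (-4 + 752) = 6948 - 1*748 = 6948 - 748 = 6200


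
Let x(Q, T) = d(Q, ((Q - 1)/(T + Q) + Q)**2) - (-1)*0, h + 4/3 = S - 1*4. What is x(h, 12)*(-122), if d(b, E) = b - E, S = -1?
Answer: 20470868/2601 ≈ 7870.4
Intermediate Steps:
h = -19/3 (h = -4/3 + (-1 - 1*4) = -4/3 + (-1 - 4) = -4/3 - 5 = -19/3 ≈ -6.3333)
x(Q, T) = Q - (Q + (-1 + Q)/(Q + T))**2 (x(Q, T) = (Q - ((Q - 1)/(T + Q) + Q)**2) - (-1)*0 = (Q - ((-1 + Q)/(Q + T) + Q)**2) - 1*0 = (Q - ((-1 + Q)/(Q + T) + Q)**2) + 0 = (Q - (Q + (-1 + Q)/(Q + T))**2) + 0 = Q - (Q + (-1 + Q)/(Q + T))**2)
x(h, 12)*(-122) = (-19/3 - (-1 - 19/3 + (-19/3)**2 - 19/3*12)**2/(-19/3 + 12)**2)*(-122) = (-19/3 - (-1 - 19/3 + 361/9 - 76)**2/(17/3)**2)*(-122) = (-19/3 - 1*9/289*(-389/9)**2)*(-122) = (-19/3 - 1*9/289*151321/81)*(-122) = (-19/3 - 151321/2601)*(-122) = -167794/2601*(-122) = 20470868/2601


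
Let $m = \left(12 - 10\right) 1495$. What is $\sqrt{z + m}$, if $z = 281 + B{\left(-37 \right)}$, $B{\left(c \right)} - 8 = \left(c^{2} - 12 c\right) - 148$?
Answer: $4 \sqrt{309} \approx 70.314$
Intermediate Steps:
$B{\left(c \right)} = -140 + c^{2} - 12 c$ ($B{\left(c \right)} = 8 - \left(148 - c^{2} + 12 c\right) = -140 + c^{2} - 12 c$)
$z = 1954$ ($z = 281 - \left(-304 - 1369\right) = 281 + \left(-140 + 1369 + 444\right) = 281 + 1673 = 1954$)
$m = 2990$ ($m = \left(12 - 10\right) 1495 = 2 \cdot 1495 = 2990$)
$\sqrt{z + m} = \sqrt{1954 + 2990} = \sqrt{4944} = 4 \sqrt{309}$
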